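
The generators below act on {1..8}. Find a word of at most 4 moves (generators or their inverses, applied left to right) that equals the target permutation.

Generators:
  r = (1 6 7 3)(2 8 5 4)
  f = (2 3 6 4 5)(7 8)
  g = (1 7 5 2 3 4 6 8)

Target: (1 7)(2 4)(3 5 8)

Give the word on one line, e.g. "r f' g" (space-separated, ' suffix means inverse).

  after g': (1 8 6 4 3 2 5 7)
  after f': (1 7)(2 4)(3 5 8)

g' f'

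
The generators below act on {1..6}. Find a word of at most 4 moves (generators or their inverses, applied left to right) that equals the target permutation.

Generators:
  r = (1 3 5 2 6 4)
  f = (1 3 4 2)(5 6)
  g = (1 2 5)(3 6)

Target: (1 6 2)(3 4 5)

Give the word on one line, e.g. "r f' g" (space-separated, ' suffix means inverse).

g r' f'

  after g: (1 2 5)(3 6)
  after r': (1 5 4 6)(2 3)
  after f': (1 6 2)(3 4 5)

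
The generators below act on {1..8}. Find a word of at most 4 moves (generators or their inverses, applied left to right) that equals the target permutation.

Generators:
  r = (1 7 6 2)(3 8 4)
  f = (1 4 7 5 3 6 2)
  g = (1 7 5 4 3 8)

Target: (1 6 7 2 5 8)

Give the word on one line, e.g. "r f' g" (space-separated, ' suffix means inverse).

r' f' g' g'

  after r': (1 2 6 7)(3 4 8)
  after f': (1 6 4 8 5 7 2 3)
  after g': (1 6 5)(2 4 3 8 7)
  after g': (1 6 7 2 5 8)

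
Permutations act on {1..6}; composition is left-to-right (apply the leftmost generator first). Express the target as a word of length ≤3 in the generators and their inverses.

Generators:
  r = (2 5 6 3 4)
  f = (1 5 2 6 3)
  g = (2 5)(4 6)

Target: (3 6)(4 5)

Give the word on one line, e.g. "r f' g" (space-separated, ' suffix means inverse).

  after g': (2 5)(4 6)
  after r': (3 6)(4 5)

g' r'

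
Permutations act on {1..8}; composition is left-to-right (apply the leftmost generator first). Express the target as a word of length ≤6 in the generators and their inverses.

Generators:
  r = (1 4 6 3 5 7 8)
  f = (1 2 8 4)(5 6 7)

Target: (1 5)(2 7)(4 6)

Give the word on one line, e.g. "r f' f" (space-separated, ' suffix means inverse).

r r f r'

  after r: (1 4 6 3 5 7 8)
  after r: (1 6 5 8 4 3 7)
  after f: (1 7 2 8)(3 5 4)
  after r': (1 5)(2 7)(4 6)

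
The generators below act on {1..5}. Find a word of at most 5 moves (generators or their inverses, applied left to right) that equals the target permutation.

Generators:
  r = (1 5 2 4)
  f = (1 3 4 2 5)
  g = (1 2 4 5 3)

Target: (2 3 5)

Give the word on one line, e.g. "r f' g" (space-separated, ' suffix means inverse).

  after r: (1 5 2 4)
  after f': (1 2 3)(4 5)
  after r': (1 5 2 3 4)
  after f': (1 2)(4 5)
  after g': (2 3 5)

r f' r' f' g'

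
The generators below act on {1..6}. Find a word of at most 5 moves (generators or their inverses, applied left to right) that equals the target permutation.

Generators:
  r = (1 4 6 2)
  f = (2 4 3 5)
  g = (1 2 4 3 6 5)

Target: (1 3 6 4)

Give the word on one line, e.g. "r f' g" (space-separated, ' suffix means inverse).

g' r f'

  after g': (1 5 6 3 4 2)
  after r: (1 5 2 4)(3 6)
  after f': (1 3 6 4)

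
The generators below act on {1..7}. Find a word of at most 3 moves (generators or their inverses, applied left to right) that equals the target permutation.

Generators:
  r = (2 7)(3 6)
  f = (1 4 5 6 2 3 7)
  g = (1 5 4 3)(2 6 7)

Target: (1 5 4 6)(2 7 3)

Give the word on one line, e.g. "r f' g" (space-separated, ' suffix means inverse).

  after r': (2 7)(3 6)
  after g: (1 5 4 3 7 6)
  after r': (1 5 4 6)(2 7 3)

r' g r'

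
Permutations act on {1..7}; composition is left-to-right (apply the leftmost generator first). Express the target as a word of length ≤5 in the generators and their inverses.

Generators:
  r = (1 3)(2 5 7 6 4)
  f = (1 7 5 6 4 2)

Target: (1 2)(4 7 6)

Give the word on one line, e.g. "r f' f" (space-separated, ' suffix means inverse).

  after r: (1 3)(2 5 7 6 4)
  after r: (2 7 4 5 6)
  after f': (1 2)(4 7 6)

r r f'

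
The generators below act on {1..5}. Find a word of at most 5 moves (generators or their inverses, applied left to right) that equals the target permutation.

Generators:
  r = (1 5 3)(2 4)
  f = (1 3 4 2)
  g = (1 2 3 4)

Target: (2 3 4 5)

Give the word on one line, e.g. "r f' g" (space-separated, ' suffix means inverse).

f' r' g

  after f': (1 2 4 3)
  after r': (1 4 5)
  after g: (2 3 4 5)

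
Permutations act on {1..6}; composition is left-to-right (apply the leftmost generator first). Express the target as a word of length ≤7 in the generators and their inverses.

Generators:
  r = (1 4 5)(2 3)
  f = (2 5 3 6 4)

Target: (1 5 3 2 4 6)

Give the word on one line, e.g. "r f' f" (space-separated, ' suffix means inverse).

  after r: (1 4 5)(2 3)
  after f': (1 6 3 4 2 5)
  after r: (1 6 2)(3 5 4)
  after f: (1 4 6 5 2)
  after r: (1 5 3 2 4 6)

r f' r f r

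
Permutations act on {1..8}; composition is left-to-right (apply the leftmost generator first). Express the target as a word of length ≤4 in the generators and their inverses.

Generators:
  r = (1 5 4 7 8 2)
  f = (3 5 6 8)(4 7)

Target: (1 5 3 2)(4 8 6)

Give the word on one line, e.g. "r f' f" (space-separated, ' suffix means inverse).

  after f': (3 8 6 5)(4 7)
  after r: (1 5 3 2)(4 8 6)

f' r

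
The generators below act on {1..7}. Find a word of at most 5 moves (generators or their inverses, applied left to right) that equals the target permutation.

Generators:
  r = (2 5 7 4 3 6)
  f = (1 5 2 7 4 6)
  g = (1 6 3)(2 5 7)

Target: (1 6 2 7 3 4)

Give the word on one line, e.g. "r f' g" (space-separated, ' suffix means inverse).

f f r'

  after f: (1 5 2 7 4 6)
  after f: (1 2 4)(5 7 6)
  after r': (1 6 2 7 3 4)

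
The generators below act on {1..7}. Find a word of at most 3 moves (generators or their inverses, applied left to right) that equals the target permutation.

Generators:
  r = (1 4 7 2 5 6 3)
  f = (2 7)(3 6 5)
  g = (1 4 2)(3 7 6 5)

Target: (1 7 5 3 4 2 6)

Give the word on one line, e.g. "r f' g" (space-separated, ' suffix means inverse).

  after r: (1 4 7 2 5 6 3)
  after r: (1 7 5 3 4 2 6)

r r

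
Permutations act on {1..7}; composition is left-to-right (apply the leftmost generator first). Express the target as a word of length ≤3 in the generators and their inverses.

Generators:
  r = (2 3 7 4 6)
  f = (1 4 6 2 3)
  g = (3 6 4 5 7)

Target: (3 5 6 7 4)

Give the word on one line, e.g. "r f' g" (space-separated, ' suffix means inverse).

g' g'

  after g': (3 7 5 4 6)
  after g': (3 5 6 7 4)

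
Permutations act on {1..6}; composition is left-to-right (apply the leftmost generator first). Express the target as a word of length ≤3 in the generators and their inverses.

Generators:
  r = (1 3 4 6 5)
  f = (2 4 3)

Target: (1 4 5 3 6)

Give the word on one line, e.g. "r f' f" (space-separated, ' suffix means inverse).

r r

  after r: (1 3 4 6 5)
  after r: (1 4 5 3 6)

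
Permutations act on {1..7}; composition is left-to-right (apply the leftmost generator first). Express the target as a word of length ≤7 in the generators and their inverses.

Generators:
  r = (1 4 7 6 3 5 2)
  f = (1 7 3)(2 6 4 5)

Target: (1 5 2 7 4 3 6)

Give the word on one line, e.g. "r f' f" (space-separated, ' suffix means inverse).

  after f: (1 7 3)(2 6 4 5)
  after r': (1 4 3 2 7 6)
  after f': (1 6 3 5 4 7 2)
  after f': (1 2 3 4)(5 6 7)
  after f': (1 5 2 7 4 3 6)

f r' f' f' f'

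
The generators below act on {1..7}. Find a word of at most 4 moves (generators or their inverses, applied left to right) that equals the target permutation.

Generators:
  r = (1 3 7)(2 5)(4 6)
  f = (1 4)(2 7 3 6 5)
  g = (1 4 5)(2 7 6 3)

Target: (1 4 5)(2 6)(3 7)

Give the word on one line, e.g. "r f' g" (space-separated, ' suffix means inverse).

  after g': (1 5 4)(2 3 6 7)
  after g': (1 4 5)(2 6)(3 7)

g' g'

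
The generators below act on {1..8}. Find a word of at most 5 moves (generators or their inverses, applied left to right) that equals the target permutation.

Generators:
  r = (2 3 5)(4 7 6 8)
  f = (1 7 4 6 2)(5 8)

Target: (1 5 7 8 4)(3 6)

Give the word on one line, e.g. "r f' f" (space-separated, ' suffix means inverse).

r f' r'

  after r: (2 3 5)(4 7 6 8)
  after f': (1 2 3 8 7 4)(5 6)
  after r': (1 5 7 8 4)(3 6)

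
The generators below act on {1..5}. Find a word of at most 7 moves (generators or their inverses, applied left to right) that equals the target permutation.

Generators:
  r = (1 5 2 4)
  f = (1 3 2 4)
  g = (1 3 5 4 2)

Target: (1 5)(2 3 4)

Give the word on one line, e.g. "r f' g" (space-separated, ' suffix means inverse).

r' f g r g

  after r': (1 4 2 5)
  after f: (2 5 3)
  after g: (1 3)(2 4)
  after r: (1 3 5 2)
  after g: (1 5)(2 3 4)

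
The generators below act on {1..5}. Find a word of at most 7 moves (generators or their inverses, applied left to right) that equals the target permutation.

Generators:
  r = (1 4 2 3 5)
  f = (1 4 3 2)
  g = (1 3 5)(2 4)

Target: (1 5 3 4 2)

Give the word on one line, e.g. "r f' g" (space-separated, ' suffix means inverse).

  after r': (1 5 3 2 4)
  after r': (1 3 4 5 2)
  after r': (1 2 5 4 3)
  after f': (1 3 2 5)
  after g: (1 5 3 4 2)

r' r' r' f' g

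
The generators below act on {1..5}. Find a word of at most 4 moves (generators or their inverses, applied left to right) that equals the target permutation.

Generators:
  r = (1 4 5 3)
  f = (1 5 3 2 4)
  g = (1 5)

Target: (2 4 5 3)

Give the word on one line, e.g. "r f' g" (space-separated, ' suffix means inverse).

  after f: (1 5 3 2 4)
  after g': (2 4 5 3)

f g'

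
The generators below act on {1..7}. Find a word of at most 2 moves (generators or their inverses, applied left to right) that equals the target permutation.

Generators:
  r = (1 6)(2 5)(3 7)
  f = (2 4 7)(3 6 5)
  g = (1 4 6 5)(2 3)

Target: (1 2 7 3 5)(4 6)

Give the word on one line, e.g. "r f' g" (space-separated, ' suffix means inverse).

  after g': (1 5 6 4)(2 3)
  after r': (1 2 7 3 5)(4 6)

g' r'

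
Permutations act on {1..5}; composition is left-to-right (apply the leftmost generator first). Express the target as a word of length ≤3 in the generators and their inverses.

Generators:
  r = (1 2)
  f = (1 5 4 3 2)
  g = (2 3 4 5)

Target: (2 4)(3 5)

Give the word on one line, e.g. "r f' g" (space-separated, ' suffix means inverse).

g g

  after g: (2 3 4 5)
  after g: (2 4)(3 5)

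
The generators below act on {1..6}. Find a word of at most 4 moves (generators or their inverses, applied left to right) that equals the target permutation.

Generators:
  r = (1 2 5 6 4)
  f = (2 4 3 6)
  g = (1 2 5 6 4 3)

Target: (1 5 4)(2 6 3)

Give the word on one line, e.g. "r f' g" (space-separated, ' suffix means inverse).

  after g: (1 2 5 6 4 3)
  after g: (1 5 4)(2 6 3)

g g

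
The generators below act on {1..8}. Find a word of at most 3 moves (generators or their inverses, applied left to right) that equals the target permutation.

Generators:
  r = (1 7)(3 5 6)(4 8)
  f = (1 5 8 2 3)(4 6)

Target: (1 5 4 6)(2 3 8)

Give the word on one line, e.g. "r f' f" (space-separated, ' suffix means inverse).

r' r' f

  after r': (1 7)(3 6 5)(4 8)
  after r': (3 5 6)
  after f: (1 5 4 6)(2 3 8)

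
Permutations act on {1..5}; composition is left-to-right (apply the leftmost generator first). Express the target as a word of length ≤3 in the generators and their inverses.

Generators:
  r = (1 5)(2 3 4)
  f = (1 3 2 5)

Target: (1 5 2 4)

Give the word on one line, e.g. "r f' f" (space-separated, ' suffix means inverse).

r r f'

  after r: (1 5)(2 3 4)
  after r: (2 4 3)
  after f': (1 5 2 4)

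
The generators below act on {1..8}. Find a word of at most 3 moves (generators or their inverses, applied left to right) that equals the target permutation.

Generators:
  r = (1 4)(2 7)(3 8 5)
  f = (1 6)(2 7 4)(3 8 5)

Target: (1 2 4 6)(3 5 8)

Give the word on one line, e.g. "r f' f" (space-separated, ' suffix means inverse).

  after r: (1 4)(2 7)(3 8 5)
  after f: (1 2 4 6)(3 5 8)

r f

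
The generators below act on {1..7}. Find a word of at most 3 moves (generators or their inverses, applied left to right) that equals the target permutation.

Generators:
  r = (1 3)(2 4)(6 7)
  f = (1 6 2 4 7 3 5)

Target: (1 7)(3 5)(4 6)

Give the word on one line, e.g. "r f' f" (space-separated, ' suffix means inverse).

  after r: (1 3)(2 4)(6 7)
  after f': (1 7)(3 5)(4 6)

r f'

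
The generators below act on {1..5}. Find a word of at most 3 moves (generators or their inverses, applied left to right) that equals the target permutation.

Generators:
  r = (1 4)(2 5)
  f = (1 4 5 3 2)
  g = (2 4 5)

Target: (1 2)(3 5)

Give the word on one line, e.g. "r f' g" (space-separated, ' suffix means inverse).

g f'

  after g: (2 4 5)
  after f': (1 2)(3 5)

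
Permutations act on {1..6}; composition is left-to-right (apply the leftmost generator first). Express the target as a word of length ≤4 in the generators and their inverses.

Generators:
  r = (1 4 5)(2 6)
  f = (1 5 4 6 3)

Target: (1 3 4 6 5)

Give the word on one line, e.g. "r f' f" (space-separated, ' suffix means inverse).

  after r: (1 4 5)(2 6)
  after r: (1 5 4)
  after f': (3 6 4)
  after f': (1 3 4 6 5)

r r f' f'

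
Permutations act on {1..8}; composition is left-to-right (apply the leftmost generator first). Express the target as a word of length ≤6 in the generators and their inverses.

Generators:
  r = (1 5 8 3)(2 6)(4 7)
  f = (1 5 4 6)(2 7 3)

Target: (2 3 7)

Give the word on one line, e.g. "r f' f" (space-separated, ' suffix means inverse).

  after f': (1 6 4 5)(2 3 7)
  after f': (1 4)(2 7 3)(5 6)
  after f': (1 5 4 6)
  after f': (2 3 7)

f' f' f' f'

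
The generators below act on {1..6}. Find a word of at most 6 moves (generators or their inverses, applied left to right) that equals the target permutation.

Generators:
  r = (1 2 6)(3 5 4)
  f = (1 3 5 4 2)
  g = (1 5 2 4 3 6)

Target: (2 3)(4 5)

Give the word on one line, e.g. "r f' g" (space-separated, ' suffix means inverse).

g g r' f' r'

  after g: (1 5 2 4 3 6)
  after g: (1 2 3)(4 6 5)
  after r': (2 4)(3 6)
  after f': (1 2 5 3 6)
  after r': (2 3)(4 5)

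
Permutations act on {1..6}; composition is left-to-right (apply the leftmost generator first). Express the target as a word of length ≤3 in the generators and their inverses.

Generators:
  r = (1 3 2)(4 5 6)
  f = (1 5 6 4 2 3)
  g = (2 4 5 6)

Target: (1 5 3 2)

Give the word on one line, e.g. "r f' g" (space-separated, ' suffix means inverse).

r' g' r'

  after r': (1 2 3)(4 6 5)
  after g': (1 6 4 5 2 3)
  after r': (1 5 3 2)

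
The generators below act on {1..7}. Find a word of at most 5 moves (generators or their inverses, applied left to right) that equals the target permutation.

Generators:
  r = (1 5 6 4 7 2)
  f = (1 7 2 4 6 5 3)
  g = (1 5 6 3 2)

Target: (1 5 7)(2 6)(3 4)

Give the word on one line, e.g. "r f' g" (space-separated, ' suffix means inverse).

  after r': (1 2 7 4 6 5)
  after f: (1 4 5 7 6 3)
  after f: (1 6)(2 4 3 7 5)
  after r': (1 5 7)(2 6)(3 4)

r' f f r'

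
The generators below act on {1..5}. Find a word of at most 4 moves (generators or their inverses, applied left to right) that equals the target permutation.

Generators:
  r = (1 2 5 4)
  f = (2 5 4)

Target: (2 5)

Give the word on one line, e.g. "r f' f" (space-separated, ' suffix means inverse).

  after r': (1 4 5 2)
  after f': (1 5 4 2)
  after r: (1 4 5)
  after r: (2 5)

r' f' r r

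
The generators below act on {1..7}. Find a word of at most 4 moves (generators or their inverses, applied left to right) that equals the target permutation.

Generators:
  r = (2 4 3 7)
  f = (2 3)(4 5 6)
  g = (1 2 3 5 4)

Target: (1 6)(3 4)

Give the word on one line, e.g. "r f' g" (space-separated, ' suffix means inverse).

g f g f

  after g: (1 2 3 5 4)
  after f: (1 3 6 4)
  after g: (1 5 4 2 3 6)
  after f: (1 6)(3 4)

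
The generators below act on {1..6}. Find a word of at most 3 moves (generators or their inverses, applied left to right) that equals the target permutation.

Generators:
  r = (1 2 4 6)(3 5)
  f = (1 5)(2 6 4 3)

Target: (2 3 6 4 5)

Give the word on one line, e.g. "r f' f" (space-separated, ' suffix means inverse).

r' f' r'

  after r': (1 6 4 2)(3 5)
  after f': (1 2 5 4 3)
  after r': (2 3 6 4 5)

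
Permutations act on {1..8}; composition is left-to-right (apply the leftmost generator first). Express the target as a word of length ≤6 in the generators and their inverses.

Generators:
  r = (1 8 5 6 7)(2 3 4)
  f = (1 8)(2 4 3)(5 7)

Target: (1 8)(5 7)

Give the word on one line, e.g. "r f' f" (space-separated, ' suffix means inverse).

f' r' f r' f

  after f': (1 8)(2 3 4)(5 7)
  after r': (5 6)(7 8)
  after f: (1 8 5 6 7)(2 4 3)
  after r': (2 3 4)
  after f: (1 8)(5 7)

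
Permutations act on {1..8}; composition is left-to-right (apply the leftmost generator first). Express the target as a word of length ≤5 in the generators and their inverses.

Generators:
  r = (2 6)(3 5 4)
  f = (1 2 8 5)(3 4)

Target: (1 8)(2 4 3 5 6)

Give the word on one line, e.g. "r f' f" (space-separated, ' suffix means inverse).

f f r

  after f: (1 2 8 5)(3 4)
  after f: (1 8)(2 5)
  after r: (1 8)(2 4 3 5 6)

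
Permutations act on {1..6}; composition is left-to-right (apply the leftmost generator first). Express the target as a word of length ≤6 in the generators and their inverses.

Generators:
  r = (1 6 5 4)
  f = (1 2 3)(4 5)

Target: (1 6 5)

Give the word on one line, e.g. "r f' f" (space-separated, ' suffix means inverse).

f' f' f' r

  after f': (1 3 2)(4 5)
  after f': (1 2 3)
  after f': (4 5)
  after r: (1 6 5)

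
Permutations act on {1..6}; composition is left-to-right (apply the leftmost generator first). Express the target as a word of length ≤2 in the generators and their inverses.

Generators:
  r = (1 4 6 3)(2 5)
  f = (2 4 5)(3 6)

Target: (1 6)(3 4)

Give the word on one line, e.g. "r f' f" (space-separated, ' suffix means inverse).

  after r': (1 3 6 4)(2 5)
  after r': (1 6)(3 4)

r' r'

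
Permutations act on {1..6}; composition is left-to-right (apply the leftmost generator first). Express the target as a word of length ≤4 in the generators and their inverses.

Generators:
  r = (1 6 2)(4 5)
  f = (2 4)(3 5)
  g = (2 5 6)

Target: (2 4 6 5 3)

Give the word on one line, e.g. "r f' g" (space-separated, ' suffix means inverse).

  after f': (2 4)(3 5)
  after g': (2 4 6 5 3)

f' g'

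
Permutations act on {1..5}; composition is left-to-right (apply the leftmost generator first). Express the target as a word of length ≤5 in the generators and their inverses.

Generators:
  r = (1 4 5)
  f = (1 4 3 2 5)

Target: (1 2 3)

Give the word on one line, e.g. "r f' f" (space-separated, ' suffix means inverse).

  after f': (1 5 2 3 4)
  after r: (2 3 5)
  after f: (1 4 3)
  after r: (1 5)(3 4)
  after f': (1 2 3)

f' r f r f'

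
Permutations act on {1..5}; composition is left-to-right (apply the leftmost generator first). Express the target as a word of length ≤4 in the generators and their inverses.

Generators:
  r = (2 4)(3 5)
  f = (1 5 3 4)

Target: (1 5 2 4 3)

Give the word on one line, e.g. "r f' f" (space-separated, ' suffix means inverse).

f' f' r'

  after f': (1 4 3 5)
  after f': (1 3)(4 5)
  after r': (1 5 2 4 3)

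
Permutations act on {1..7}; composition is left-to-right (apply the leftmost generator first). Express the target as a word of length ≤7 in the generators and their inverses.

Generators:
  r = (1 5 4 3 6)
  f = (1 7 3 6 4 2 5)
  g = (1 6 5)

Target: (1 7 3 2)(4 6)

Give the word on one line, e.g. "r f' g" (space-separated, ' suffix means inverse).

  after r': (1 6 3 4 5)
  after r': (1 3 5 6 4)
  after f': (1 7)(2 4 5 3)
  after r': (1 7 6 3 2 5 4)
  after r': (1 7 3 2)(4 6)

r' r' f' r' r'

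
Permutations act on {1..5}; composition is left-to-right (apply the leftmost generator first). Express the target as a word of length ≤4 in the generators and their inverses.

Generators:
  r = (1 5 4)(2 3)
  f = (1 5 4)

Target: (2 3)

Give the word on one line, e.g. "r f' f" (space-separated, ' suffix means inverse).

  after f': (1 4 5)
  after f': (1 5 4)
  after r: (1 4 5)(2 3)
  after f: (2 3)

f' f' r f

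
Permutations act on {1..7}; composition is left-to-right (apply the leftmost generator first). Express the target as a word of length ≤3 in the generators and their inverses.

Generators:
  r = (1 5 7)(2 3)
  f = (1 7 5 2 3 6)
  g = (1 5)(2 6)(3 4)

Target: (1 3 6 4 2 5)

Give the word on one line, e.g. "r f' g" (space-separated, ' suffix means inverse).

f' g' r

  after f': (1 6 3 2 5 7)
  after g': (1 2)(3 6 4)(5 7)
  after r: (1 3 6 4 2 5)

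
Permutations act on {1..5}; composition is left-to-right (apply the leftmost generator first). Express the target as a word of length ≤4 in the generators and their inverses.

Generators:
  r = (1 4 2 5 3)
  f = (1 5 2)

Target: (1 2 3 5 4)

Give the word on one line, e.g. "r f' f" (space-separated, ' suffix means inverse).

f' f' r'

  after f': (1 2 5)
  after f': (1 5 2)
  after r': (1 2 3 5 4)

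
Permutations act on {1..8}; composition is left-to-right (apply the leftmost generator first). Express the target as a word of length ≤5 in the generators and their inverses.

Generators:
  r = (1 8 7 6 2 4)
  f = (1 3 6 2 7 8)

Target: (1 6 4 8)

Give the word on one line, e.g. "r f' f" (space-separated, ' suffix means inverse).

r' f' r f f

  after r': (1 4 2 6 7 8)
  after f': (1 4 6 2 3)
  after r: (2 3 8 7 6 4)
  after f: (1 3)(2 6 4 7)
  after f: (1 6 4 8)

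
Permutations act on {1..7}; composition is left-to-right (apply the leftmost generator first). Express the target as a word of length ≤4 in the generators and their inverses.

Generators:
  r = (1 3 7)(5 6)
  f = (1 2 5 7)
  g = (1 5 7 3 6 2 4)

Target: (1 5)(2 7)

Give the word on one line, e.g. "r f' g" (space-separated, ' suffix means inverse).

  after f: (1 2 5 7)
  after f: (1 5)(2 7)

f f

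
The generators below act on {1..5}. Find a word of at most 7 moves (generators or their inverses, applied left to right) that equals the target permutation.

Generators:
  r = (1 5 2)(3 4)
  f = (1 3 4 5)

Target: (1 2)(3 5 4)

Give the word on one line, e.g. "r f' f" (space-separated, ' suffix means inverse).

  after f: (1 3 4 5)
  after f: (1 4)(3 5)
  after f: (1 5 4 3)
  after r': (2 5 3)
  after r': (1 2)(3 5 4)

f f f r' r'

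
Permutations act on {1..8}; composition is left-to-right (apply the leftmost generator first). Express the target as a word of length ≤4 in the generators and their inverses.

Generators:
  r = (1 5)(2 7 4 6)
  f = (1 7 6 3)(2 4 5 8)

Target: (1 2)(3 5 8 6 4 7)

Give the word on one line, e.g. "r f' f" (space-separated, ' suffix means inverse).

r r f r'

  after r: (1 5)(2 7 4 6)
  after r: (2 4)(6 7)
  after f: (1 7 3)(2 5 8)
  after r': (1 2)(3 5 8 6 4 7)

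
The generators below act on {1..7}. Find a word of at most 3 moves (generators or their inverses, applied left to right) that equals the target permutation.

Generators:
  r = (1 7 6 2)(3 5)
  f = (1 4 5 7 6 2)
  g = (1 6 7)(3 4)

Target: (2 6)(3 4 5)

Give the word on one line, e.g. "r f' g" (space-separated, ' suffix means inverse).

  after g': (1 7 6)(3 4)
  after r': (2 6)(3 4 5)

g' r'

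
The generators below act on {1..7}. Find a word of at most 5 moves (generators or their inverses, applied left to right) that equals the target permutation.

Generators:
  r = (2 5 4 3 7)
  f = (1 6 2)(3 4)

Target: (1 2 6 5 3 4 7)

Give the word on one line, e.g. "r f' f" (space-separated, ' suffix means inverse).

f r f

  after f: (1 6 2)(3 4)
  after r: (1 6 5 4 7 2)
  after f: (1 2 6 5 3 4 7)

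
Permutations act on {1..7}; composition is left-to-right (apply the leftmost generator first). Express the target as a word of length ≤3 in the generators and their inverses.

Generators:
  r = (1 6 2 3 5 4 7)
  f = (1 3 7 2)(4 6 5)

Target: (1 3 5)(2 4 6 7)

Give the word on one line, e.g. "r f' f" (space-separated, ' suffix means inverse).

  after r: (1 6 2 3 5 4 7)
  after f: (1 5 6)(2 7 3 4)
  after r': (1 3 5)(2 4 6 7)

r f r'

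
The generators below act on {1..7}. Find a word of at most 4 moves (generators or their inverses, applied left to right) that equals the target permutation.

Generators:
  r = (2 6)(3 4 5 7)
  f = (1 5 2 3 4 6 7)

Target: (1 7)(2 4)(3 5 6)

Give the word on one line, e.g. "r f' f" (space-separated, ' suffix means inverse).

f r

  after f: (1 5 2 3 4 6 7)
  after r: (1 7)(2 4)(3 5 6)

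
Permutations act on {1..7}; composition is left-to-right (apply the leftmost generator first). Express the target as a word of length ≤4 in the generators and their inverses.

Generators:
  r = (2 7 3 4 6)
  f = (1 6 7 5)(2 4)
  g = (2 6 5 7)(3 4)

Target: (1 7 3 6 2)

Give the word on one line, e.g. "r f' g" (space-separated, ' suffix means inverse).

  after g: (2 6 5 7)(3 4)
  after f': (1 5 6 7 4 3 2)
  after g: (1 7 3 6 2)

g f' g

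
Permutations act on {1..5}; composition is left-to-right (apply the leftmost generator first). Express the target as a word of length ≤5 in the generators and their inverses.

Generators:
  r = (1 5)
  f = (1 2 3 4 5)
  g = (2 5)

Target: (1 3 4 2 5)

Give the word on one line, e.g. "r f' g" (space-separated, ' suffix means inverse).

  after r': (1 5)
  after g: (1 2 5)
  after f: (1 3 4 5 2)
  after g: (1 3 4 2)
  after r': (1 3 4 2 5)

r' g f g r'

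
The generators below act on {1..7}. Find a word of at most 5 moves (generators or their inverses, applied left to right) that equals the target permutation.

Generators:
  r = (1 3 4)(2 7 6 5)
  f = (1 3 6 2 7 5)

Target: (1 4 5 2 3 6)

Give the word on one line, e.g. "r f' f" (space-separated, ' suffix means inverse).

  after r': (1 4 3)(2 5 6 7)
  after f: (1 4 6 5 2)
  after r': (1 3)(2 4 7)
  after f': (2 4)(3 5 7 6)
  after r': (1 4 5 2 3 6)

r' f r' f' r'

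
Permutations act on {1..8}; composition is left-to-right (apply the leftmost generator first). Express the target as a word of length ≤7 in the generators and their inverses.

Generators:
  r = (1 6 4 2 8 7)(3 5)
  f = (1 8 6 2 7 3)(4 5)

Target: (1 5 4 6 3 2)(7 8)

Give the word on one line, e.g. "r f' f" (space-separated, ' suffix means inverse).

r f f f r

  after r: (1 6 4 2 8 7)(3 5)
  after f: (1 2 6 5)(3 4 7 8)
  after f: (1 7 6 4 3 5 8)
  after f: (1 3 4)(2 7)(5 6)
  after r: (1 5 4 6 3 2)(7 8)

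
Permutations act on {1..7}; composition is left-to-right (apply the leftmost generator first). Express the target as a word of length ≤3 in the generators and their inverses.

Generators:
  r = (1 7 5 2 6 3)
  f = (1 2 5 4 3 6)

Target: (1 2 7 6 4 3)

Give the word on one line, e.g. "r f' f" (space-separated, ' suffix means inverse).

  after f: (1 2 5 4 3 6)
  after r': (1 5 4 6 3 2 7)
  after f': (1 2 7 6 4 3)

f r' f'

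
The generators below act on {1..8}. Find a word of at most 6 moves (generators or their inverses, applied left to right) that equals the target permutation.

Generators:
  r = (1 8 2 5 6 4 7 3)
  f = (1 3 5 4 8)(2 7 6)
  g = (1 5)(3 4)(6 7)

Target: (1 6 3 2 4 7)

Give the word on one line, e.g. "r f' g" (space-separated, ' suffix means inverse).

g' f r g

  after g': (1 5)(3 4)(6 7)
  after f: (1 4 5 3 8)(2 7)
  after r: (1 7 5)(2 3)(4 6)
  after g: (1 6 3 2 4 7)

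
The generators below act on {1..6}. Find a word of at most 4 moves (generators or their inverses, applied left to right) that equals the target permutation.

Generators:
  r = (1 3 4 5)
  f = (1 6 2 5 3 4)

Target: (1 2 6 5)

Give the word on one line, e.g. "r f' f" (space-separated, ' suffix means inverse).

f r f

  after f: (1 6 2 5 3 4)
  after r: (1 6 2)(3 5 4)
  after f: (1 2 6 5)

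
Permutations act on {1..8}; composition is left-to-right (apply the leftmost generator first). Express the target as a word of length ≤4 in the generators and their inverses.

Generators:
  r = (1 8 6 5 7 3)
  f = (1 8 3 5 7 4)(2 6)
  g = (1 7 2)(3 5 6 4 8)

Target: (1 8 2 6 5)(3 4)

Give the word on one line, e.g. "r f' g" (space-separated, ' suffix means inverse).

f' g' r'

  after f': (1 4 7 5 3 8)(2 6)
  after g': (1 6 7 3 4)(2 5 8)
  after r': (1 8 2 6 5)(3 4)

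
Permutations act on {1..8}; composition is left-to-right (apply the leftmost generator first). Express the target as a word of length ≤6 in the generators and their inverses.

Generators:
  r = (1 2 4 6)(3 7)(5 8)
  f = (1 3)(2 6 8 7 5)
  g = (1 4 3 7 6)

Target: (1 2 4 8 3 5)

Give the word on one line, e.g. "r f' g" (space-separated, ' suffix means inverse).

  after r': (1 6 4 2)(3 7)(5 8)
  after r': (1 4)(2 6)
  after f': (1 4 3)(5 7 8 6)
  after r: (1 6 8)(2 4 7 5 3)
  after f': (1 2 4 8 3 5)

r' r' f' r f'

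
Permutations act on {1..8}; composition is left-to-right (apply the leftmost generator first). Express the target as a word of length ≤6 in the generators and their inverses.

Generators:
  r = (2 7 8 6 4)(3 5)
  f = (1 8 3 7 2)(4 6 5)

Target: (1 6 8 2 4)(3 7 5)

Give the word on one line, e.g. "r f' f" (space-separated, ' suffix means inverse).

  after f': (1 2 7 3 8)(4 5 6)
  after r: (1 7 5 4 3 6 2 8)
  after f: (1 2 3 5 6)(4 7)
  after r': (1 4 2 5 8 7 6)
  after f: (1 6 8 2 4)(3 7 5)

f' r f r' f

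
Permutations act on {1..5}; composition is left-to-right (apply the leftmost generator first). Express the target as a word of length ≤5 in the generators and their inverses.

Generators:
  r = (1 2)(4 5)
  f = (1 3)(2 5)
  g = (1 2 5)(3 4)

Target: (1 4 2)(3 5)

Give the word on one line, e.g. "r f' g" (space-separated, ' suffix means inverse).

g f' r'

  after g: (1 2 5)(3 4)
  after f': (1 5 3 4)
  after r': (1 4 2)(3 5)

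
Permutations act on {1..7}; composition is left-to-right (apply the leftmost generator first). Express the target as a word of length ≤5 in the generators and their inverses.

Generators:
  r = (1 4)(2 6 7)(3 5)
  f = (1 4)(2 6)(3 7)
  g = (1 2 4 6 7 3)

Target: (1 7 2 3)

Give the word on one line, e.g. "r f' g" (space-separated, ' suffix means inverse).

  after f: (1 4)(2 6)(3 7)
  after g: (1 6 4 2 7)
  after f': (1 2 3 7 4 6)
  after f': (1 6 4 2 7)
  after g: (1 7 2 3)

f g f' f' g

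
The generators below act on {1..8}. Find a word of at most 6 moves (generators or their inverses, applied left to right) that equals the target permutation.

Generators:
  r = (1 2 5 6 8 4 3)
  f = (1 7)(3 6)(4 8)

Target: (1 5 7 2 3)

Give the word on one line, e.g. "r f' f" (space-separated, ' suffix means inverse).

  after r: (1 2 5 6 8 4 3)
  after f': (1 2 5 3 7)(4 6)
  after r: (1 5)(2 6 3 7)(4 8)
  after f': (1 5 7 2 3)

r f' r f'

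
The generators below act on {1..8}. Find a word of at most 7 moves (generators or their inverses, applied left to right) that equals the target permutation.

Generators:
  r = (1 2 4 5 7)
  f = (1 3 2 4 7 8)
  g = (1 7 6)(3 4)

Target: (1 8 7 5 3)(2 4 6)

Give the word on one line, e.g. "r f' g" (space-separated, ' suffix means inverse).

  after g: (1 7 6)(3 4)
  after f: (1 8)(2 4)(3 7 6)
  after g': (1 8 6 4 2 3)
  after r': (1 8 6 2 3 7 5 4)
  after g': (1 8 7 5 3)(2 4 6)

g f g' r' g'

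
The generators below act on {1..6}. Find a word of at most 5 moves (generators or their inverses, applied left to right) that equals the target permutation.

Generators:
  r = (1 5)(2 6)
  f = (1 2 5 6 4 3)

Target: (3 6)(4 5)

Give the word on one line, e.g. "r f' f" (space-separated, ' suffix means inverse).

  after r': (1 5)(2 6)
  after f': (1 2 5 3 4 6)
  after r: (1 6 5 3 4 2)
  after r: (1 2 5 3 4 6)
  after f': (3 6)(4 5)

r' f' r r f'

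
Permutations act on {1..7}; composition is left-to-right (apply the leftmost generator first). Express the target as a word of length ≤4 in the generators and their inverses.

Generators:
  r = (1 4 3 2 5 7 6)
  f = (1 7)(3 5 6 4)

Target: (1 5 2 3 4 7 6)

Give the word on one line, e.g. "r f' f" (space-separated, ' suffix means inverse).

f' r f'

  after f': (1 7)(3 4 6 5)
  after r: (1 6 7 4)(2 5)
  after f': (1 5 2 3 4 7 6)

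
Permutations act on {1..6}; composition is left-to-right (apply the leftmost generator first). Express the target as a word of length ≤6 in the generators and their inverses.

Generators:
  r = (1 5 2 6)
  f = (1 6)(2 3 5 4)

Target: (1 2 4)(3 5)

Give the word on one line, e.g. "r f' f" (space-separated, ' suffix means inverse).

f f f r'

  after f: (1 6)(2 3 5 4)
  after f: (2 5)(3 4)
  after f: (1 6)(2 4 5 3)
  after r': (1 2 4)(3 5)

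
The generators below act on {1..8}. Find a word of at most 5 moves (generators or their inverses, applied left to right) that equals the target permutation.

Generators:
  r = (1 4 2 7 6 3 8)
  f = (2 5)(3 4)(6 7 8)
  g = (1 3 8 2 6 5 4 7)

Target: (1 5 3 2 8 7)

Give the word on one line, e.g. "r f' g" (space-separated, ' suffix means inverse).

f f r' g f

  after f: (2 5)(3 4)(6 7 8)
  after f: (6 8 7)
  after r': (1 8 2 4)(3 6)
  after g: (1 2 7)(3 5 4)(6 8)
  after f: (1 5 3 2 8 7)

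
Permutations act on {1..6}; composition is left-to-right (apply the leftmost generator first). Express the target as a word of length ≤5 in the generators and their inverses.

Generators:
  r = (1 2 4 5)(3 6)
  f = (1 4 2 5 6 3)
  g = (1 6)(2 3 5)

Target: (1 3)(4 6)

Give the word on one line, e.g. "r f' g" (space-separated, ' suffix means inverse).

  after f': (1 3 6 5 2 4)
  after f': (1 6 2)(3 5 4)
  after r: (1 3)(4 6)

f' f' r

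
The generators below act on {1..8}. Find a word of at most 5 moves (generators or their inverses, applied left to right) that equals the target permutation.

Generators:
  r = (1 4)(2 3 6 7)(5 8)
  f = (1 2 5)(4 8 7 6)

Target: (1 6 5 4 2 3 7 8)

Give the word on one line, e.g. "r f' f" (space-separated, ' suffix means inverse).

  after f': (1 5 2)(4 6 7 8)
  after f': (1 2 5)(4 7)(6 8)
  after f': (4 8 7 6)
  after r: (1 4 5 8 2 3 6)
  after f': (1 6 5 4 2 3 7 8)

f' f' f' r f'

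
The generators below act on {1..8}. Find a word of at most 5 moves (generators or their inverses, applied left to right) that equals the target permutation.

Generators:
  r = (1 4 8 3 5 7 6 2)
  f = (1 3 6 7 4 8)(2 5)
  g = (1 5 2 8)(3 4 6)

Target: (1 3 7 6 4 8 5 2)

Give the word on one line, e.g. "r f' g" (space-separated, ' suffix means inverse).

r' g' g' r g'

  after r': (1 2 6 7 5 3 8 4)
  after g': (1 5 6 7)(2 4 8 3)
  after g': (2 3 5 4)(6 7 8)
  after r: (1 4)(2 5 8)(3 7)
  after g': (1 3 7 6 4 8 5 2)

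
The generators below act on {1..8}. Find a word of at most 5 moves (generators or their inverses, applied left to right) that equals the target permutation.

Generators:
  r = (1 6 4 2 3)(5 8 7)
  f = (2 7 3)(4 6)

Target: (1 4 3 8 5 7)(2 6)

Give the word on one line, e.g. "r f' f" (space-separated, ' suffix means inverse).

  after f: (2 7 3)(4 6)
  after f: (2 3 7)
  after r: (1 6 4 2)(3 5 8 7)
  after r: (1 4 3 8 5 7)(2 6)

f f r r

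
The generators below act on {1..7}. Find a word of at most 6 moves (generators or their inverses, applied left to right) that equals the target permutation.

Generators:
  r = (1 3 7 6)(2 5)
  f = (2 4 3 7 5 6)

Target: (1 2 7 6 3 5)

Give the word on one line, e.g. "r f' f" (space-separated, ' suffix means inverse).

r' f f r' f'

  after r': (1 6 7 3)(2 5)
  after f: (1 2 6 5 4 3)
  after f: (1 4 7 5 3)
  after r': (1 4 3 6 7 2 5)
  after f': (1 2 7 6 3 5)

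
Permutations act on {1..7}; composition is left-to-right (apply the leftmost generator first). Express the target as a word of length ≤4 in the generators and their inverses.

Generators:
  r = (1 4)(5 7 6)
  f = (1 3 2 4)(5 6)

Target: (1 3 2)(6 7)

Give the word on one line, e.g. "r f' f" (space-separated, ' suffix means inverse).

  after f: (1 3 2 4)(5 6)
  after r: (1 3 2)(6 7)

f r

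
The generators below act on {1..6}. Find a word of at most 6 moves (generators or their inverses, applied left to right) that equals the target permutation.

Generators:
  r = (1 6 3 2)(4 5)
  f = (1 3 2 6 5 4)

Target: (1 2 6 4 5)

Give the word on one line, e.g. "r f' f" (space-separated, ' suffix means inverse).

  after f': (1 4 5 6 2 3)
  after r: (1 5 3 6)
  after r: (1 4 5 2)
  after f: (2 3)(5 6)
  after r': (1 2 6 4 5)

f' r r f r'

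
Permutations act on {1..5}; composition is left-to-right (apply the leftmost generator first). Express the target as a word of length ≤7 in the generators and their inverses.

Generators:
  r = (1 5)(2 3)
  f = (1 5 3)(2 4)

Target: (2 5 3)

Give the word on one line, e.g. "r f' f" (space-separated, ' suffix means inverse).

r' f' f' f' f'

  after r': (1 5)(2 3)
  after f': (2 5 3 4)
  after f': (1 3 2)
  after f': (1 5)(2 3 4)
  after f': (2 5 3)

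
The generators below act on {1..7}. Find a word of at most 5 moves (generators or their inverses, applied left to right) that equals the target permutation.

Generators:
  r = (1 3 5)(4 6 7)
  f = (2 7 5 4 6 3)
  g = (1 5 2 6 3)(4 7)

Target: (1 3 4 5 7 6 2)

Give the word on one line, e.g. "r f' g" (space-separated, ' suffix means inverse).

f f r

  after f: (2 7 5 4 6 3)
  after f: (2 5 6)(3 7 4)
  after r: (1 3 4 5 7 6 2)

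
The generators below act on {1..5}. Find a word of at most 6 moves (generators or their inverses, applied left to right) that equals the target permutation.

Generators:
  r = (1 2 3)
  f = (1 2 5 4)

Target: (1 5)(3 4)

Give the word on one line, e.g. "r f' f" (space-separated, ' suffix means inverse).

  after f': (1 4 5 2)
  after r: (1 4 5 3)
  after f': (1 5 3 4 2)
  after r: (1 5)(3 4)

f' r f' r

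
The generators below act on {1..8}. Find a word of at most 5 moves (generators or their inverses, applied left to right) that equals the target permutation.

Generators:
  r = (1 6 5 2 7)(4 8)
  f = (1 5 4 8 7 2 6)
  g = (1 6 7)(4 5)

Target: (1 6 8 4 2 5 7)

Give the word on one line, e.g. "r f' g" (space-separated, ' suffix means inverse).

g r f g r'

  after g: (1 6 7)(4 5)
  after r: (1 5 8 4 2 7 6)
  after f: (1 4 6 5 7)
  after g: (1 5)(4 7 6)
  after r': (1 6 8 4 2 5 7)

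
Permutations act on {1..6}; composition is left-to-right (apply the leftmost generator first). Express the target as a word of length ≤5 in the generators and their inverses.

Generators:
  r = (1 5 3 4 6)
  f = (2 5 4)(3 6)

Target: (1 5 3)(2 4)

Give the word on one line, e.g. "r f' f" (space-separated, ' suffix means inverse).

r r r f'

  after r: (1 5 3 4 6)
  after r: (1 3 6 5 4)
  after r: (1 4 5 6 3)
  after f': (1 5 3)(2 4)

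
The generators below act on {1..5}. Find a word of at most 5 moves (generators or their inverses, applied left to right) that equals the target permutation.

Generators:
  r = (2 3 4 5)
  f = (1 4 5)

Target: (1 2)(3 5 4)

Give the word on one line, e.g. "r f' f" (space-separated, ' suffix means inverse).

  after r: (2 3 4 5)
  after r: (2 4)(3 5)
  after f': (1 5 3 4 2)
  after r: (1 2)(3 5 4)

r r f' r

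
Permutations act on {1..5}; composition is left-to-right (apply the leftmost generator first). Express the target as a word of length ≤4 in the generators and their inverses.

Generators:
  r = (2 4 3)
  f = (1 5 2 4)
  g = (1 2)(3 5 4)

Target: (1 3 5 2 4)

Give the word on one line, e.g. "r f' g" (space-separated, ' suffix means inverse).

f g' f' f'

  after f: (1 5 2 4)
  after g': (1 3 4 2 5)
  after f': (1 3 2)(4 5)
  after f': (1 3 5 2 4)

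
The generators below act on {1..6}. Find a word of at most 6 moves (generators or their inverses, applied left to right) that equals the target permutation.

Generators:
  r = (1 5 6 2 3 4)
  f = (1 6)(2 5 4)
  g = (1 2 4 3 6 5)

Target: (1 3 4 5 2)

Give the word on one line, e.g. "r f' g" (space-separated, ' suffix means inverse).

  after r: (1 5 6 2 3 4)
  after g: (2 6 4)
  after r': (1 4 6 3 2 5)
  after g: (1 3 4 5 2)

r g r' g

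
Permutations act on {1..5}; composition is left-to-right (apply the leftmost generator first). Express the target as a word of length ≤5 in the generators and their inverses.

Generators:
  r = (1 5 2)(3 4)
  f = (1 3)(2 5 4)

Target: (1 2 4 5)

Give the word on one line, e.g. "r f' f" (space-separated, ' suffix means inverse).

f' r' f r' f'

  after f': (1 3)(2 4 5)
  after r': (1 4)(2 3)
  after f: (1 2)(3 5 4)
  after r': (1 5 3)
  after f': (1 2 4 5)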